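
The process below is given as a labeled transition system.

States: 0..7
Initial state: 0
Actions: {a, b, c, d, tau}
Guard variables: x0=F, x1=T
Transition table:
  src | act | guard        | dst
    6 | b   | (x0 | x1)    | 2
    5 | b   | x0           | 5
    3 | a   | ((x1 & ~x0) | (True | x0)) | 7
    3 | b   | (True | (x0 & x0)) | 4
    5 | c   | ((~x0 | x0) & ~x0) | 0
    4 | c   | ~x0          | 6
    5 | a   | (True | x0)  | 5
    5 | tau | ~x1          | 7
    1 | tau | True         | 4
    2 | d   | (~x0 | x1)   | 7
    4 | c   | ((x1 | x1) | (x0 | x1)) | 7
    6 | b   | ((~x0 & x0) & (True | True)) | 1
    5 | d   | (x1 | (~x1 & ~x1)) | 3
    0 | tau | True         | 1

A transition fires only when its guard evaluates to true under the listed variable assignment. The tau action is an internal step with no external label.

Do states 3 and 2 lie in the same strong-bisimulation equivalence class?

Answer: NOT BISIMILAR

Working:
Refine partition for ~:
  P[0] = {{0,1,2,3,4,5,6,7}}
  P[1] = {{0,1},{2},{3},{4},{5},{6},{7}}
  P[2] = {{0},{1},{2},{3},{4},{5},{6},{7}}
Fixed point at round 3; 8 class(es).
class of 3: {3}; class of 2: {2}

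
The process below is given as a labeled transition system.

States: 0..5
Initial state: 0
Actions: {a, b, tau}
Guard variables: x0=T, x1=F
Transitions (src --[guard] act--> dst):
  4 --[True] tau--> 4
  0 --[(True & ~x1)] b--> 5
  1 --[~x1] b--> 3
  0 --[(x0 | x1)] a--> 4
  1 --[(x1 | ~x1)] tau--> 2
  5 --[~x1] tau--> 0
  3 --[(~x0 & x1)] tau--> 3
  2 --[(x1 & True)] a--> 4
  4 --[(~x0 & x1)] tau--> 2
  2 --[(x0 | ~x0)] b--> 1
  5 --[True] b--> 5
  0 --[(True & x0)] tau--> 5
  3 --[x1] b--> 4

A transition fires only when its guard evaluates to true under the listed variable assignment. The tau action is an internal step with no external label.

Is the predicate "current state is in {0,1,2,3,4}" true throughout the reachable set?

Safe = {0,1,2,3,4}
R = {0,4,5}
  0: safe
  4: safe
  5: ✗ unsafe
witness against invariant: b → 5

Answer: INVARIANT VIOLATED at state 5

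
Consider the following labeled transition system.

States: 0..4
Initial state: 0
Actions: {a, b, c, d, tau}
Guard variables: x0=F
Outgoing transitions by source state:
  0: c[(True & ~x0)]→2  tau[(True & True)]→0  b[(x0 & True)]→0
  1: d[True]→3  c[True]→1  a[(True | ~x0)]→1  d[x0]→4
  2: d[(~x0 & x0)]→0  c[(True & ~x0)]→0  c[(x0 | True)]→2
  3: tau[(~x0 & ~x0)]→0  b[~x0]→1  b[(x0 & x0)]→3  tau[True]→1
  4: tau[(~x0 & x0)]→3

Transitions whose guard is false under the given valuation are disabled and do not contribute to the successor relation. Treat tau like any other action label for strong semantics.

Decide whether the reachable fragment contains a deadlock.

Answer: DEADLOCK-FREE

Trace:
Reachable = {0,2}
  0: c→2  tau→0  [deg 2]
  2: c→0  c→2  [deg 2]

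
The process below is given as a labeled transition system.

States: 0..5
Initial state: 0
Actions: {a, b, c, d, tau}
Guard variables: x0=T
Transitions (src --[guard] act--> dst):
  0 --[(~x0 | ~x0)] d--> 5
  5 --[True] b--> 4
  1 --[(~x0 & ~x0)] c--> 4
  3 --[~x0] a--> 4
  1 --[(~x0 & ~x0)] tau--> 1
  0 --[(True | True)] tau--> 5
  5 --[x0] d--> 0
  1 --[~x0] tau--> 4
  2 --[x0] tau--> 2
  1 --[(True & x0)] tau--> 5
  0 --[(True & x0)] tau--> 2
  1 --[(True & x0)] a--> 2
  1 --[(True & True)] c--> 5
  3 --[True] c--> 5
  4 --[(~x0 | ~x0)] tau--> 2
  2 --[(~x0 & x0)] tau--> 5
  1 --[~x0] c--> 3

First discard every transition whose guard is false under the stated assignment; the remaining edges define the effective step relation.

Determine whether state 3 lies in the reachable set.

Guard filter leaves 9 enabled edge(s).
depth 0: {0}
depth 1: {2,5}  now seen {0,2,5}
depth 2: {4}  now seen {0,2,4,5}
R = {0,2,4,5}

Answer: UNREACHABLE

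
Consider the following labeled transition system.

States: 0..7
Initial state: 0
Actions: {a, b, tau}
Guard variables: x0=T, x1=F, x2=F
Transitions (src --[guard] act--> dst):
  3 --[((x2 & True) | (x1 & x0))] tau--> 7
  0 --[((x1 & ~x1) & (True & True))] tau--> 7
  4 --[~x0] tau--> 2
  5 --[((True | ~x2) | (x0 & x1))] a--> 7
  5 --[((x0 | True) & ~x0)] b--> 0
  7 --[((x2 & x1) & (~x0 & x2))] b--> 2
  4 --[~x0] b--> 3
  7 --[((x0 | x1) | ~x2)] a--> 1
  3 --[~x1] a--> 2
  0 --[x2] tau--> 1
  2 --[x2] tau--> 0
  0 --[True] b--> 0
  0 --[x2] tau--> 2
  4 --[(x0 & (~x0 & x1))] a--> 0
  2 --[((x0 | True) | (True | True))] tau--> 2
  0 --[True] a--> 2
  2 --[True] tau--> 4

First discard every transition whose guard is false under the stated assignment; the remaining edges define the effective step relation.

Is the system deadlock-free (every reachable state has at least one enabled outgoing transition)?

Reachable = {0,2,4}
  0: a→2  b→0  [2 exit(s)]
  2: tau→2  tau→4  [2 exit(s)]
  4: ∅  [STUCK]
witness 4: a·tau

Answer: DEADLOCK at state 4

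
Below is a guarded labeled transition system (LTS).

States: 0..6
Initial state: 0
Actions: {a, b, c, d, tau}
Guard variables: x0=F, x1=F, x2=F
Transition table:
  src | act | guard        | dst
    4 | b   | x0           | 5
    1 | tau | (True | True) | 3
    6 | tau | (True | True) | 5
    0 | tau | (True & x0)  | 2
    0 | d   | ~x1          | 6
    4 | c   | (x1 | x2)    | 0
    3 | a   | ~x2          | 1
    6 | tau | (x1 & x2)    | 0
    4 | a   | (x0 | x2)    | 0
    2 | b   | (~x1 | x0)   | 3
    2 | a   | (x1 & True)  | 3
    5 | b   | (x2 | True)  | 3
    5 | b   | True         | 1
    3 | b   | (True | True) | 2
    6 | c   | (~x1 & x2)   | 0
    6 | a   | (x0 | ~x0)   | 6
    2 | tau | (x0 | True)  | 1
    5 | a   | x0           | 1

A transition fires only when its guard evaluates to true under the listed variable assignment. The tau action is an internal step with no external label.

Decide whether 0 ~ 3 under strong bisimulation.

Answer: NOT BISIMILAR

Analysis:
Bisimulation quotient by refinement:
  round 0: {{0,1,2,3,4,5,6}}
  round 1: {{0},{1},{2},{3},{4},{5},{6}}
stable after 2 split(s): 7 block(s)
class of 0: {0}; class of 3: {3}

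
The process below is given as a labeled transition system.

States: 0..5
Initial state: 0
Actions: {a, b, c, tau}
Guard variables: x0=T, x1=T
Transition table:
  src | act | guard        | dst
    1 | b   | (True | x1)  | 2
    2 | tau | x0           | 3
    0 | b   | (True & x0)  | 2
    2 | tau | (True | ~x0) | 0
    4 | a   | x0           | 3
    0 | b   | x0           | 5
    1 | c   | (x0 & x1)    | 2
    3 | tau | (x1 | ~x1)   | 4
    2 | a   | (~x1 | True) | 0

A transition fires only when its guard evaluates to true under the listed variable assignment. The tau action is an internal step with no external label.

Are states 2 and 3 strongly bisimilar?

Compute ~ classes (split until stable):
  π0 = {{0,1,2,3,4,5}}
  π1 = {{0},{1},{2},{3},{4},{5}}
6 equivalence class(es) (converged in 2)
class of 2: {2}; class of 3: {3}

Answer: NOT BISIMILAR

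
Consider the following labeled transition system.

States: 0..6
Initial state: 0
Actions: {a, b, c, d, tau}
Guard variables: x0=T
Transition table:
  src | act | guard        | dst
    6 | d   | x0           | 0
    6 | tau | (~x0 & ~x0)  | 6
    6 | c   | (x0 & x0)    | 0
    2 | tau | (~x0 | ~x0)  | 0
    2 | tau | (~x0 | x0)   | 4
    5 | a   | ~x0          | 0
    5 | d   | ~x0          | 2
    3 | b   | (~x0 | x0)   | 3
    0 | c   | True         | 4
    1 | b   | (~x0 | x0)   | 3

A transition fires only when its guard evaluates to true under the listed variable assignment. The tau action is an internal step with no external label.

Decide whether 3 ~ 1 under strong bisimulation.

Answer: BISIMILAR

Analysis:
Bisimulation quotient by refinement:
  π0 = {{0,1,2,3,4,5,6}}
  π1 = {{0},{1,3},{2},{4,5},{6}}
stable after 2 split(s): 5 block(s)
3∈{1,3}, 1∈{1,3}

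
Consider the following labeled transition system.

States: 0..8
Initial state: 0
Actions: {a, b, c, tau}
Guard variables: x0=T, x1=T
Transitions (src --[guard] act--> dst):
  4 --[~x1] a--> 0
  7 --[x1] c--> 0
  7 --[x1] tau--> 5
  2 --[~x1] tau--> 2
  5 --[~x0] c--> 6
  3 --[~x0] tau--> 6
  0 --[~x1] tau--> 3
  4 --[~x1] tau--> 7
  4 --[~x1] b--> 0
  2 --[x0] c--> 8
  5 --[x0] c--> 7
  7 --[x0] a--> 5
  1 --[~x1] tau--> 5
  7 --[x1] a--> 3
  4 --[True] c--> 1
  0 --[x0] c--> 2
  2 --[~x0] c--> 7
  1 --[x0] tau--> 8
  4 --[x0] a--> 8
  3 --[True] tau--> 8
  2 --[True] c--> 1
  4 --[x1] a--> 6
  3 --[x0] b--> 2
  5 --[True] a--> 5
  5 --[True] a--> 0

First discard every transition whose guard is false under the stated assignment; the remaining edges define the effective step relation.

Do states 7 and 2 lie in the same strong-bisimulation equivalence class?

Answer: NOT BISIMILAR

Analysis:
Compute ~ classes (split until stable):
  P[0] = {{0,1,2,3,4,5,6,7,8}}
  P[1] = {{0,2},{1},{3},{4,5},{6,8},{7}}
  P[2] = {{0},{1},{2},{3},{4},{5},{6,8},{7}}
Fixed point at round 3; 8 class(es).
class of 7: {7}; class of 2: {2}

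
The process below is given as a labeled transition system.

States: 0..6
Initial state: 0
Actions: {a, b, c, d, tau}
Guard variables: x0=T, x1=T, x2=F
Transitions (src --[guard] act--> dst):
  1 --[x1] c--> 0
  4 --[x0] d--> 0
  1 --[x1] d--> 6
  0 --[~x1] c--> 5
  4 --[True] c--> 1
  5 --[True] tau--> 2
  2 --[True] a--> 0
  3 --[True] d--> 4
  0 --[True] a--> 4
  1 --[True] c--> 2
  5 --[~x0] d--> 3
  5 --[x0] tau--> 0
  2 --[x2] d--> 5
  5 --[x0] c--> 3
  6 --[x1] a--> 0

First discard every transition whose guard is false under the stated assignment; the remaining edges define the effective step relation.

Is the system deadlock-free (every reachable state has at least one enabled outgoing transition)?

Reach set: {0,1,2,4,6}
  0: a→4  [1 exit(s)]
  1: c→0  c→2  d→6  [3 exit(s)]
  2: a→0  [1 exit(s)]
  4: c→1  d→0  [2 exit(s)]
  6: a→0  [1 exit(s)]

Answer: DEADLOCK-FREE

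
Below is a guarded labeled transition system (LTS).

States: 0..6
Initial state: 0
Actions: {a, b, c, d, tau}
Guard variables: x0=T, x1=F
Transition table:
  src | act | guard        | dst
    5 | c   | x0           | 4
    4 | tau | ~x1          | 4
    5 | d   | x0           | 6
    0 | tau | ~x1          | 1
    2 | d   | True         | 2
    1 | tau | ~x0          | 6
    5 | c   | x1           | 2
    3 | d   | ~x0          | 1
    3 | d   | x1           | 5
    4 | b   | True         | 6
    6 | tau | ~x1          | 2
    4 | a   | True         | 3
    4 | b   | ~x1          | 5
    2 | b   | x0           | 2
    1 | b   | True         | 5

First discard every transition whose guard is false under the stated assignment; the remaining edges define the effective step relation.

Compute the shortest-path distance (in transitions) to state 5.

Answer: 2

Working:
Breadth-first toward 5:
  Layer 0: {0}
  Layer 1: {1}
  Layer 2: {5}
depth(5)=2, e.g. tau·b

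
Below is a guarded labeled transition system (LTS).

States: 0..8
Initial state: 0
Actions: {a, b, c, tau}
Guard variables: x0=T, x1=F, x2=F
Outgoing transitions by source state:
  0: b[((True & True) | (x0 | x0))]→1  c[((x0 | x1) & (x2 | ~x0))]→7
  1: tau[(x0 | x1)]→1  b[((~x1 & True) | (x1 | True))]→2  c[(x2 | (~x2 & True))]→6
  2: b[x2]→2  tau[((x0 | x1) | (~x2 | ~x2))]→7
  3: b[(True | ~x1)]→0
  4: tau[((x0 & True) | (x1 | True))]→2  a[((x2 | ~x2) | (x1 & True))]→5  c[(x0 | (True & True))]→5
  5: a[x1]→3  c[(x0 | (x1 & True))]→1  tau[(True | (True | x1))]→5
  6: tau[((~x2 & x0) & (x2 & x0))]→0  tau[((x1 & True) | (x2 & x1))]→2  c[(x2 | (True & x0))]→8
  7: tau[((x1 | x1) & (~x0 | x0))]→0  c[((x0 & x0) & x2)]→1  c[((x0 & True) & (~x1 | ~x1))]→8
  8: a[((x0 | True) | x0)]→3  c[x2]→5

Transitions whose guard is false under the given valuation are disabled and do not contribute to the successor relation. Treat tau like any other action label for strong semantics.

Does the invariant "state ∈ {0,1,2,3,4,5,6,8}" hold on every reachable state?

Safe = {0,1,2,3,4,5,6,8}
R = {0,1,2,3,6,7,8}
  0: ✓
  1: ✓
  2: ✓
  3: ✓
  6: ✓
  7: VIOLATES
  8: ✓
counterexample path to 7: b·b·tau

Answer: INVARIANT VIOLATED at state 7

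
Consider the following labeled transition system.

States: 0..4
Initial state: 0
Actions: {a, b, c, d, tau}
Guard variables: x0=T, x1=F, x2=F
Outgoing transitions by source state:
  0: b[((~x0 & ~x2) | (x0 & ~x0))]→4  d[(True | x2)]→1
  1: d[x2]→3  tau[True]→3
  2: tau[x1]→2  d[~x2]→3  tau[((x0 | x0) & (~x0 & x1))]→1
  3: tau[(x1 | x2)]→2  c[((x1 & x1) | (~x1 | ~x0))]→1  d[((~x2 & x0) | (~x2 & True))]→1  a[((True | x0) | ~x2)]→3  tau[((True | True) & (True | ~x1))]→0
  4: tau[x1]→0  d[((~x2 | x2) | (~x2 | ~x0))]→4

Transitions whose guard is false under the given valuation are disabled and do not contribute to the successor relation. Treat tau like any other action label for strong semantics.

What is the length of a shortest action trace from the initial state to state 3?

Answer: 2

Working:
Breadth-first toward 3:
  L0 = {0}
  L1 = {1}
  L2 = {3}
3 enters at depth 2; path d·tau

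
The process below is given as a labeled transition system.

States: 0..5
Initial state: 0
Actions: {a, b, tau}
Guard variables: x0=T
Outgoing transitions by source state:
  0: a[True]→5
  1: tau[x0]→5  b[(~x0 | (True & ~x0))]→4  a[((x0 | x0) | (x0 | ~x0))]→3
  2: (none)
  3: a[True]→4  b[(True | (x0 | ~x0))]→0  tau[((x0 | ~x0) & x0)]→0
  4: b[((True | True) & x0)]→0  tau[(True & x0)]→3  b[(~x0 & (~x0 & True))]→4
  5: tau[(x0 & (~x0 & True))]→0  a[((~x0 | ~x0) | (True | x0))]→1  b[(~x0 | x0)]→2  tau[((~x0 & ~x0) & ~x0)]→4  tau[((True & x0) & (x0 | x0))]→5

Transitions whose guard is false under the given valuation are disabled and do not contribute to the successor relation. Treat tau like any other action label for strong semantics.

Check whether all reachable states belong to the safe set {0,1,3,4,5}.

Inv-set: {0,1,3,4,5}
Reachable = {0,1,2,3,4,5}
  0: safe
  1: safe
  2: VIOLATES
  3: safe
  4: safe
  5: safe
witness against invariant: a·b → 2

Answer: INVARIANT VIOLATED at state 2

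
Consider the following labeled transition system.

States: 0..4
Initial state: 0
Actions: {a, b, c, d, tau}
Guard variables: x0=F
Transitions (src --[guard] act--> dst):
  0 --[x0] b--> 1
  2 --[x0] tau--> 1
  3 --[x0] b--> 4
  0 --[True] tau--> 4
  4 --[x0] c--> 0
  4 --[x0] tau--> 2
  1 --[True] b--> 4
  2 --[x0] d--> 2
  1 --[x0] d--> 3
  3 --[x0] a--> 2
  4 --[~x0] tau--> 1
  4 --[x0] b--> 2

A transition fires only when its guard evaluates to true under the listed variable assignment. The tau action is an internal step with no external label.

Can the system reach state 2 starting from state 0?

3 transition(s) survive guard evaluation.
Layer 0: {0}
Layer 1: {4}  total {0,4}
Layer 2: {1}  total {0,1,4}
Reach set: {0,1,4}

Answer: UNREACHABLE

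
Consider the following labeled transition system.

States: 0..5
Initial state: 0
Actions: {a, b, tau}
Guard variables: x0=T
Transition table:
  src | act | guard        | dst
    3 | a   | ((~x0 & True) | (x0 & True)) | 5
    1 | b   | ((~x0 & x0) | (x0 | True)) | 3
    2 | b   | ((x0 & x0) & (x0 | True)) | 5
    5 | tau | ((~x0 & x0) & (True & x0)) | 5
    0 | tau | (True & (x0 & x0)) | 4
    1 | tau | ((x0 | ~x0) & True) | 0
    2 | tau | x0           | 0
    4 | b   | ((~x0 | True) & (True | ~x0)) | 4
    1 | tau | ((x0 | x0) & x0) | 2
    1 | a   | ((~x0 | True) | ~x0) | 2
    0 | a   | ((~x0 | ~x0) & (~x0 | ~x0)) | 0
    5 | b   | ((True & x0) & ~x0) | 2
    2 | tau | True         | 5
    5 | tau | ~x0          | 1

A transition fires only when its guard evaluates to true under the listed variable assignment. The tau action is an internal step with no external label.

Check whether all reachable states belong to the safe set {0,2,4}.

Inv-set: {0,2,4}
Reach set: {0,4}
  0: safe
  4: safe

Answer: INVARIANT HOLDS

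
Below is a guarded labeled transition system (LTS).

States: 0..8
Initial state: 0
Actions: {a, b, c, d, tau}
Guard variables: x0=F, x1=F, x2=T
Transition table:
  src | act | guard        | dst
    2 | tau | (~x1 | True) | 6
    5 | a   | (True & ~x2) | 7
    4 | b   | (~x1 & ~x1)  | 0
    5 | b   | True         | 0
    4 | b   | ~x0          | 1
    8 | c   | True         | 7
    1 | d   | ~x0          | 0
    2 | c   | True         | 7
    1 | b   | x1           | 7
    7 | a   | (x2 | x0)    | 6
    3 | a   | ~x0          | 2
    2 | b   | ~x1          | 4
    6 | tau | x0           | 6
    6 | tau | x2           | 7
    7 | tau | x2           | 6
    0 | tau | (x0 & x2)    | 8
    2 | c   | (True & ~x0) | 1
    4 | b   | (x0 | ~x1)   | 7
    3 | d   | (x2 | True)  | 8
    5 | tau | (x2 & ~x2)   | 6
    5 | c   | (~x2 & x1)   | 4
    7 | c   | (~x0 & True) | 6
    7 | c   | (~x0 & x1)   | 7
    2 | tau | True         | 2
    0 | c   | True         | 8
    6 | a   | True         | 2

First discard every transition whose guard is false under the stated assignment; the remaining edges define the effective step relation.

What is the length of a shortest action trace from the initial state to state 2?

Breadth-first toward 2:
  depth 0: {0}
  depth 1: {8}
  depth 2: {7}
  depth 3: {6}
  depth 4: {2}
2 enters at depth 4; path c·c·a·a

Answer: 4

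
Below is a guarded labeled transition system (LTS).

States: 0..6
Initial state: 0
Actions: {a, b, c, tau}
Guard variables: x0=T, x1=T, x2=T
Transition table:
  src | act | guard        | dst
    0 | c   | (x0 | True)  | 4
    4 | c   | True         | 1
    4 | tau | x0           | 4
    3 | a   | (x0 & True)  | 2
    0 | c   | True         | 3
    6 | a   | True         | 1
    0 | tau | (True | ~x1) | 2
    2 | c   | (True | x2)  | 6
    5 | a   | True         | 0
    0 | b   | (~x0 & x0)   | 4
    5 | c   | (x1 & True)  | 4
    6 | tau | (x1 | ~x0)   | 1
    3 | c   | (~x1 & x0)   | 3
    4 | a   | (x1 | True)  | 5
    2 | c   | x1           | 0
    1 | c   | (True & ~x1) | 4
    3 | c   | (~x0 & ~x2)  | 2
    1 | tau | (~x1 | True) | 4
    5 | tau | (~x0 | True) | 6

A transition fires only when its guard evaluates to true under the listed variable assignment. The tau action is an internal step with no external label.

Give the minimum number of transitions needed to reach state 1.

Breadth-first toward 1:
  depth 0: {0}
  depth 1: {2,3,4}
  depth 2: {1,5,6}
first hit 1 at d=2 via c·c

Answer: 2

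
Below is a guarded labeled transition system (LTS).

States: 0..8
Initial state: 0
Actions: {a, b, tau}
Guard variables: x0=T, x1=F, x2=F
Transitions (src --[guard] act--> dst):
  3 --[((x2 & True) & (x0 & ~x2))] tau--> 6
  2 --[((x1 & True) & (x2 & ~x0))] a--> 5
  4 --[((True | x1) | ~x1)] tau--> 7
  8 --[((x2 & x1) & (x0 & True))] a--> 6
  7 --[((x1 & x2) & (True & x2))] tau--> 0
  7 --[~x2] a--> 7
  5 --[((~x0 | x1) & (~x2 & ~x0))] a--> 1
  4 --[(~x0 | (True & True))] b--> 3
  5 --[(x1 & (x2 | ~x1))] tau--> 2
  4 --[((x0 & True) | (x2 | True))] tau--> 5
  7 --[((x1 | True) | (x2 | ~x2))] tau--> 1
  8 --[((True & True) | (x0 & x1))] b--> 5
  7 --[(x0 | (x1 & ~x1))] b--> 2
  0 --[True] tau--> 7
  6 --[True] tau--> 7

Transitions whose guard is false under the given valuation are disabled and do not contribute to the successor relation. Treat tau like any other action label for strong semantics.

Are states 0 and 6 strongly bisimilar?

Answer: BISIMILAR

Working:
Bisimulation quotient by refinement:
  round 0: {{0,1,2,3,4,5,6,7,8}}
  round 1: {{0,6},{1,2,3,5},{4},{7},{8}}
stable after 2 split(s): 5 block(s)
0∈{0,6}, 6∈{0,6}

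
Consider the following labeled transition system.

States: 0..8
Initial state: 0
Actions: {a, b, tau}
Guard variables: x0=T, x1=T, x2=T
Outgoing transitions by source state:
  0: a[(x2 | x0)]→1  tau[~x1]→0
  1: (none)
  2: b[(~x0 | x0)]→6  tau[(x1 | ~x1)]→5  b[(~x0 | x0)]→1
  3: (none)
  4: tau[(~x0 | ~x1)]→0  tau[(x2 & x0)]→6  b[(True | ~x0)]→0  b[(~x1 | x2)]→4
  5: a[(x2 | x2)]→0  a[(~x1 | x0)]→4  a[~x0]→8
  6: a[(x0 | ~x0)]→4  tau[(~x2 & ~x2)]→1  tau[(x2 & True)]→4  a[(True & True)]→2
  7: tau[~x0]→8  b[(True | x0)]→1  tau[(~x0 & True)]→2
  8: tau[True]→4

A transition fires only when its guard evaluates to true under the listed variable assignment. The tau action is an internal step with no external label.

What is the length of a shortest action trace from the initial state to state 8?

Answer: UNREACHABLE

Working:
Layered search for 8:
  Layer 0: {0}
  Layer 1: {1}
8 never appears.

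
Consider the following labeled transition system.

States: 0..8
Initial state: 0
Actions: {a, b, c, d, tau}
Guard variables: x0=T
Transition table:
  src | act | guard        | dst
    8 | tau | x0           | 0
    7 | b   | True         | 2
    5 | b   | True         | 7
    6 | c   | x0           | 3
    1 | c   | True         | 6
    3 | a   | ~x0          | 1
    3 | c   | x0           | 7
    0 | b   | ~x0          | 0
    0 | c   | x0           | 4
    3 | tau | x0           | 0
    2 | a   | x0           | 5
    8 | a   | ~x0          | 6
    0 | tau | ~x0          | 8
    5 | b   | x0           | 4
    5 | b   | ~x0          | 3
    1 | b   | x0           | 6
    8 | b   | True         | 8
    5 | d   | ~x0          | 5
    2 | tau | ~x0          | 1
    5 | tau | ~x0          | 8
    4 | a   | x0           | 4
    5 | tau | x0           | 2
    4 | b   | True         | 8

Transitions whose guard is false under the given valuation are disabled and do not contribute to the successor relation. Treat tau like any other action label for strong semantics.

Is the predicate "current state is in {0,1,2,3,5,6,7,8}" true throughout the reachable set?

Allowed set {0,1,2,3,5,6,7,8}
Reachable = {0,4,8}
  0: ok
  4: outside
  8: ok
reach 4 via c — violates

Answer: INVARIANT VIOLATED at state 4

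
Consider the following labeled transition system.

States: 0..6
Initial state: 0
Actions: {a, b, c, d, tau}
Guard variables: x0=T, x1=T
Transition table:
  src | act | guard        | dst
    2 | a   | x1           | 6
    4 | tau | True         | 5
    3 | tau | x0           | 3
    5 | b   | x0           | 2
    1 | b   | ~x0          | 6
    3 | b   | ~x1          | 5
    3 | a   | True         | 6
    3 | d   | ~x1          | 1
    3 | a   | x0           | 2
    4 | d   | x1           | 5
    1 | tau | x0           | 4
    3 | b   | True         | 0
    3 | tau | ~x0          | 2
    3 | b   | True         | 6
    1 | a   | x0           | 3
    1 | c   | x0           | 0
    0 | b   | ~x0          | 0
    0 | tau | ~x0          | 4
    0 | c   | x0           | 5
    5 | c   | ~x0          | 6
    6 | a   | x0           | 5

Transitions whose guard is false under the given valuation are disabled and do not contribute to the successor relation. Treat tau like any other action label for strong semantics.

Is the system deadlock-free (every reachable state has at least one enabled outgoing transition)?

R = {0,2,5,6}
  0: c→5  [1 out]
  2: a→6  [1 out]
  5: b→2  [1 out]
  6: a→5  [1 out]

Answer: DEADLOCK-FREE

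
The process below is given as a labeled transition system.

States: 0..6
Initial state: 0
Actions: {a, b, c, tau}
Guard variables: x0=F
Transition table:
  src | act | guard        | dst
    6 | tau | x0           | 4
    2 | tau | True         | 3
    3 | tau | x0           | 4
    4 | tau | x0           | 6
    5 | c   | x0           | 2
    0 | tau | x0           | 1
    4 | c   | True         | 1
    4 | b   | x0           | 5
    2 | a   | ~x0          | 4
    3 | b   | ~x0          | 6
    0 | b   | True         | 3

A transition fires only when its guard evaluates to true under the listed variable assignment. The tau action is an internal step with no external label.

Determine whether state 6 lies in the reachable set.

After dropping false guards: 5 live edges.
depth 0: {0}
depth 1: {3}  cumulative {0,3}
depth 2: {6}  cumulative {0,3,6}
R = {0,3,6}
trace reaching 6: b·b

Answer: REACHABLE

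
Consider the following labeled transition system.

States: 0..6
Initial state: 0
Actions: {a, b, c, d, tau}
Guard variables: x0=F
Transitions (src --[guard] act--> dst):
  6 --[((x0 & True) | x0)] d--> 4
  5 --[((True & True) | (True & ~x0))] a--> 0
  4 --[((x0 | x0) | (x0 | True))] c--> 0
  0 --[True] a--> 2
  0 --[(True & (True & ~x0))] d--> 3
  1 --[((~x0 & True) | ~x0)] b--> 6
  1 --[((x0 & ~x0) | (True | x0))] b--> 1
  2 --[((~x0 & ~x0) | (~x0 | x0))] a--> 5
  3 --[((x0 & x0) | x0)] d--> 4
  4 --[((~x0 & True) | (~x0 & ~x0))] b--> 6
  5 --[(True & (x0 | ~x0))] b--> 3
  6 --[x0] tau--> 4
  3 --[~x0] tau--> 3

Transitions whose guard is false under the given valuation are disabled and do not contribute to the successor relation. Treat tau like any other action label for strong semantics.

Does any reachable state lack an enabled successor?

Answer: DEADLOCK-FREE

Trace:
Reach set: {0,2,3,5}
  0: a→2  d→3  [2 out]
  2: a→5  [1 out]
  3: tau→3  [1 out]
  5: a→0  b→3  [2 out]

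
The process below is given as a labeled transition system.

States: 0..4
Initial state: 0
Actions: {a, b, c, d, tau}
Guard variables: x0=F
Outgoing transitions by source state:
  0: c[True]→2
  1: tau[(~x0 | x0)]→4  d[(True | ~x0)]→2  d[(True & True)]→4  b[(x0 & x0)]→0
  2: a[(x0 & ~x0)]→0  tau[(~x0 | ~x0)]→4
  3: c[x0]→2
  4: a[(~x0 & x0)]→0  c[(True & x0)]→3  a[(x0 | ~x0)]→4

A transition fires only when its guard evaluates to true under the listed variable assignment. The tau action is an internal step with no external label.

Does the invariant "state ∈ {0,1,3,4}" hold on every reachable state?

Answer: INVARIANT VIOLATED at state 2

Trace:
Inv-set: {0,1,3,4}
Reachable = {0,2,4}
  0: ✓
  2: outside
  4: ✓
witness against invariant: c → 2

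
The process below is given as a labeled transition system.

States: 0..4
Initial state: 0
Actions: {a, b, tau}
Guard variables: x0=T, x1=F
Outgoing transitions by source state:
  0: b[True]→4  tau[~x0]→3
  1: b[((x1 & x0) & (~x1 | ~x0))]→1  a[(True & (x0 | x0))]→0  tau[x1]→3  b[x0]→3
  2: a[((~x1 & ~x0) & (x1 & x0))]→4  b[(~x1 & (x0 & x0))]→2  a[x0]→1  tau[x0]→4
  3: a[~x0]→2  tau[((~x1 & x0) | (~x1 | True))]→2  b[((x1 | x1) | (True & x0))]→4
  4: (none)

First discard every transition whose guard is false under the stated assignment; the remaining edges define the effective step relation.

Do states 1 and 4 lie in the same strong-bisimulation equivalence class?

Answer: NOT BISIMILAR

Working:
Refine partition for ~:
  round 0: {{0,1,2,3,4}}
  round 1: {{0},{1},{2},{3},{4}}
5 equivalence class(es) (converged in 2)
class of 1: {1}; class of 4: {4}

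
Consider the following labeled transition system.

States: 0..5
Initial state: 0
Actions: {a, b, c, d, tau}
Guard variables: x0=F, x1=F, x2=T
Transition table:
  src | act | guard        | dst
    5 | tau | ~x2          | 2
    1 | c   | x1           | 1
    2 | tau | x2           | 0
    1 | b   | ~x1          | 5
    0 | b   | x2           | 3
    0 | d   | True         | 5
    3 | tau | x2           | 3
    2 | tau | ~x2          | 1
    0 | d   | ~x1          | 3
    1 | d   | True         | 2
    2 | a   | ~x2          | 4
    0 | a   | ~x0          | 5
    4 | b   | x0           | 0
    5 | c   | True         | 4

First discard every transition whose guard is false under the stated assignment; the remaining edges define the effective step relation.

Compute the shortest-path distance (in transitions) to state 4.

Answer: 2

Working:
Layered search for 4:
  Layer 0: {0}
  Layer 1: {3,5}
  Layer 2: {4}
4 enters at depth 2; path a·c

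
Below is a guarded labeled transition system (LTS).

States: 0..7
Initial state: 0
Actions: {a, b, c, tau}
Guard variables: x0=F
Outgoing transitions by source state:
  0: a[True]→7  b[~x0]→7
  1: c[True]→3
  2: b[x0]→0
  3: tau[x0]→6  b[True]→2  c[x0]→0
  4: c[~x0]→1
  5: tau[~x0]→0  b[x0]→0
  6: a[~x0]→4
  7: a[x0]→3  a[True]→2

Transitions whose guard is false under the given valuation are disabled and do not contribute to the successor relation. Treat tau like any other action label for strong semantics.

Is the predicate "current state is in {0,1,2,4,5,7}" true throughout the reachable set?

Answer: INVARIANT HOLDS

Working:
Inv-set: {0,1,2,4,5,7}
R = {0,2,7}
  0: ✓
  2: ✓
  7: ✓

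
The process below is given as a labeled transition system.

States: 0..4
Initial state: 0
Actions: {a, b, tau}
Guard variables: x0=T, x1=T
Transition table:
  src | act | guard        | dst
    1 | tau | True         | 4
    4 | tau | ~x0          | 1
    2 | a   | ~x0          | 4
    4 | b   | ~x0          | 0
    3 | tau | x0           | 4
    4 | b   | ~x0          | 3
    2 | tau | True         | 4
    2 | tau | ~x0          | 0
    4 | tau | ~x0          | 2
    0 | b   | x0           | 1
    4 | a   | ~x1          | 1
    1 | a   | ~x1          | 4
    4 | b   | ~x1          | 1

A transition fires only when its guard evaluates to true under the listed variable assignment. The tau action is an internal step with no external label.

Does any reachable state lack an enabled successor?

R = {0,1,4}
  0: b→1  [deg 1]
  1: tau→4  [deg 1]
  4: ∅  [no exit]
witness 4: b·tau

Answer: DEADLOCK at state 4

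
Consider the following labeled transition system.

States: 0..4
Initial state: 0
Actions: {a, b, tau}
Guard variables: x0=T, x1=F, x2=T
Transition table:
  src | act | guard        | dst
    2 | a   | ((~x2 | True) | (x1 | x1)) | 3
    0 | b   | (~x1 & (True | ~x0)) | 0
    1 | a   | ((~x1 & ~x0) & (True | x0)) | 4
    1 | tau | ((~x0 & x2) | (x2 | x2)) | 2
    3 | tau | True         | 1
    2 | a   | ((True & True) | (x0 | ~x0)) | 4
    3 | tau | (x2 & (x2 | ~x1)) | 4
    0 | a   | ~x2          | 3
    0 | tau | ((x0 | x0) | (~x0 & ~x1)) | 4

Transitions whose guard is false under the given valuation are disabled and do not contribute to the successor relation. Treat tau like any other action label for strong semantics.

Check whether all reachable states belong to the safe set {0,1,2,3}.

Allowed set {0,1,2,3}
R = {0,4}
  0: ✓
  4: ✗ unsafe
witness against invariant: tau → 4

Answer: INVARIANT VIOLATED at state 4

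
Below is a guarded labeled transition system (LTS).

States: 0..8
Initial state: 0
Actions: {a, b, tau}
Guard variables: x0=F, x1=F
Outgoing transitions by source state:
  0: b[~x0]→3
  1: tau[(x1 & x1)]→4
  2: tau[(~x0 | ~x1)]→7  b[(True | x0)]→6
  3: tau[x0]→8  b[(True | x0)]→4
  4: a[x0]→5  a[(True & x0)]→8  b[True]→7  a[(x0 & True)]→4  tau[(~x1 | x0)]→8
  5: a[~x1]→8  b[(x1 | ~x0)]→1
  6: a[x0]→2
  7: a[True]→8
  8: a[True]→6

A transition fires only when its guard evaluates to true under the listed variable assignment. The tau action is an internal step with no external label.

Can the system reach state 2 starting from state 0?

After dropping false guards: 10 live edges.
depth 0: {0}
depth 1: {3}  total {0,3}
depth 2: {4}  total {0,3,4}
depth 3: {7,8}  total {0,3,4,7,8}
depth 4: {6}  total {0,3,4,6,7,8}
R = {0,3,4,6,7,8}

Answer: UNREACHABLE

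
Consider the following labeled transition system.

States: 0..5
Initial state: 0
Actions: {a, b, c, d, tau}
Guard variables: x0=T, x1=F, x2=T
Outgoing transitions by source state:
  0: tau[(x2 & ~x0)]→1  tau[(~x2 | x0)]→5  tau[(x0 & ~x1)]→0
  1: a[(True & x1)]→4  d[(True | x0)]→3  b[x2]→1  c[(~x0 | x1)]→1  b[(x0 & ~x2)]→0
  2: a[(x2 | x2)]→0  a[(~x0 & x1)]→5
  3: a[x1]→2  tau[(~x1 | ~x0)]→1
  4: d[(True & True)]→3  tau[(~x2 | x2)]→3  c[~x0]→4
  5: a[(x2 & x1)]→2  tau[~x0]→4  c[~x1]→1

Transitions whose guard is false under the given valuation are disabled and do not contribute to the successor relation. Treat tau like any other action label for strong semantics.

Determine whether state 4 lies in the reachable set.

Guard filter leaves 9 enabled edge(s).
Layer 0: {0}
Layer 1: {5}  cumulative {0,5}
Layer 2: {1}  cumulative {0,1,5}
Layer 3: {3}  cumulative {0,1,3,5}
R = {0,1,3,5}

Answer: UNREACHABLE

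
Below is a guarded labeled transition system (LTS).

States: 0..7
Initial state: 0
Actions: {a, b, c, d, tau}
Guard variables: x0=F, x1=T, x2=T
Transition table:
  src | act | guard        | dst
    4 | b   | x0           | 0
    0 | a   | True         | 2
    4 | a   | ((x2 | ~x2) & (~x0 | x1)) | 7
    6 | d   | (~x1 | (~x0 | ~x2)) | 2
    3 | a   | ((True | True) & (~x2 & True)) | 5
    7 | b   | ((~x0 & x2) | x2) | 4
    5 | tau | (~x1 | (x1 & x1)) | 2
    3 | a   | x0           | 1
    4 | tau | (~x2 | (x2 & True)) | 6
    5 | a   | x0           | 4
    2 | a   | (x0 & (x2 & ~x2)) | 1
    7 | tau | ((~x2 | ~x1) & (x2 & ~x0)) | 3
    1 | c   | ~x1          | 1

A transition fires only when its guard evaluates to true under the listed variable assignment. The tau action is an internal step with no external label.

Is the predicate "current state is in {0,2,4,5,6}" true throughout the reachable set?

Safe = {0,2,4,5,6}
Reach set: {0,2}
  0: ✓
  2: ✓

Answer: INVARIANT HOLDS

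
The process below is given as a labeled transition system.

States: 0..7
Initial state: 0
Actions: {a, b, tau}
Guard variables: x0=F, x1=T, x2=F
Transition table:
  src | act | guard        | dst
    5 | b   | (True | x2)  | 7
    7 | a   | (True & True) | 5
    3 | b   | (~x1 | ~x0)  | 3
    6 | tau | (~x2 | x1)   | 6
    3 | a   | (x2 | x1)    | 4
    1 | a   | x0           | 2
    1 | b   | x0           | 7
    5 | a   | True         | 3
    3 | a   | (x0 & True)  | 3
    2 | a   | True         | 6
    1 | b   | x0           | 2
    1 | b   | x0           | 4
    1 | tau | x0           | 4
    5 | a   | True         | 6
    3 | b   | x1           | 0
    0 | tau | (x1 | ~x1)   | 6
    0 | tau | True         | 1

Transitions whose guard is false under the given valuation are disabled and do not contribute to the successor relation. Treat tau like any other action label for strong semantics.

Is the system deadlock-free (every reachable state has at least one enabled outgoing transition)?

Answer: DEADLOCK at state 1

Analysis:
R = {0,1,6}
  0: tau→1  tau→6  [2 out]
  1: ∅  [STUCK]
  6: tau→6  [1 out]
trace reaching 1: tau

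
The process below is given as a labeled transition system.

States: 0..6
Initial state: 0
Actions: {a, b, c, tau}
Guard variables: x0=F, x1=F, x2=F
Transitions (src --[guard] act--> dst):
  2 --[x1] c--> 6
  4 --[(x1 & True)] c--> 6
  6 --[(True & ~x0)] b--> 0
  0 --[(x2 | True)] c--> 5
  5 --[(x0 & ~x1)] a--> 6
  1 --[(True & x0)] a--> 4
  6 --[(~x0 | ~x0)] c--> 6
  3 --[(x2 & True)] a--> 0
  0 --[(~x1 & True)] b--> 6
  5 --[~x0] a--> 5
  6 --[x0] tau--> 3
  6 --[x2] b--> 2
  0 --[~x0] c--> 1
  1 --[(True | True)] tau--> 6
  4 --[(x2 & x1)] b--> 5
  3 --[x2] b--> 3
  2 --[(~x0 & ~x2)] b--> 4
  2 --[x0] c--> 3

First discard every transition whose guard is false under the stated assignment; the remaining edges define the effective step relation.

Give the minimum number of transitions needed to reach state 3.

Answer: UNREACHABLE

Trace:
Layered search for 3:
  depth 0: {0}
  depth 1: {1,5,6}
3 never appears.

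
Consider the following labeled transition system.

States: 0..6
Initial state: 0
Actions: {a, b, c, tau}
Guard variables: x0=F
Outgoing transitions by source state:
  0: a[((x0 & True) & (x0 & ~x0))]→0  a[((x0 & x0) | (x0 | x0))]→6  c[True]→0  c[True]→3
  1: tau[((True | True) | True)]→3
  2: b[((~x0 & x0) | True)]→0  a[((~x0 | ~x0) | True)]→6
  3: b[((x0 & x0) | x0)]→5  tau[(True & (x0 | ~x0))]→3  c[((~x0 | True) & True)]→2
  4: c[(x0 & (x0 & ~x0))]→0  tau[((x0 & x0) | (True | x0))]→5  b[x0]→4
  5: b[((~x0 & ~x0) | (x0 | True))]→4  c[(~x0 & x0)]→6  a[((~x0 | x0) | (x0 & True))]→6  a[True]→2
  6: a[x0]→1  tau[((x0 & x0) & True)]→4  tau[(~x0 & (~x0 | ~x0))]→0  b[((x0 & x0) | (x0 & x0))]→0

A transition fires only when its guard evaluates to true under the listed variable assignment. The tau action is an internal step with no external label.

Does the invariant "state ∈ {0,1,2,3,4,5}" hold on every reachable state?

Answer: INVARIANT VIOLATED at state 6

Analysis:
Inv-set: {0,1,2,3,4,5}
R = {0,2,3,6}
  0: ok
  2: ok
  3: ok
  6: outside
witness against invariant: c·c·a → 6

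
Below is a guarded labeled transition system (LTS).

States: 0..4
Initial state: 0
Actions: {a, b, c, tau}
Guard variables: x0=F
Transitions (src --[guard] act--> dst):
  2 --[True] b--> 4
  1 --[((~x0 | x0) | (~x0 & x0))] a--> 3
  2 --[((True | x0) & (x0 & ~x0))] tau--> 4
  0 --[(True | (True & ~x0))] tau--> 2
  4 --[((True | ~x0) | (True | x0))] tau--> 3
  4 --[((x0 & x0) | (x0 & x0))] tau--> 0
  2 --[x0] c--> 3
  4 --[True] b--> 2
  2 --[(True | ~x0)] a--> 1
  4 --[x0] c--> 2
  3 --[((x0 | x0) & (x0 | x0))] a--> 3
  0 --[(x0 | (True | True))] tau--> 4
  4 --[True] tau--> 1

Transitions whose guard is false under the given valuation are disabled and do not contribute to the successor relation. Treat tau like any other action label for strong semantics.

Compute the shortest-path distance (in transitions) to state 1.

Layered search for 1:
  depth 0: {0}
  depth 1: {2,4}
  depth 2: {1,3}
1 enters at depth 2; path tau·a

Answer: 2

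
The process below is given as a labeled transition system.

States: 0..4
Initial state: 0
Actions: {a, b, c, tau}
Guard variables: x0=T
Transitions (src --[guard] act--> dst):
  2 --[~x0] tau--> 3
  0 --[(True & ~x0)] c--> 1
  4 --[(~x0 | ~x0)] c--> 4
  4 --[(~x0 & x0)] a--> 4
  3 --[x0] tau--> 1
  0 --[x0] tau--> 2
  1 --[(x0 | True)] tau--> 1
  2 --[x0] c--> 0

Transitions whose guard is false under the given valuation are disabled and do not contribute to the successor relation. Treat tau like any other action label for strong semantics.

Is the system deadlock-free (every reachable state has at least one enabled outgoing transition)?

Reach set: {0,2}
  0: tau→2  [deg 1]
  2: c→0  [deg 1]

Answer: DEADLOCK-FREE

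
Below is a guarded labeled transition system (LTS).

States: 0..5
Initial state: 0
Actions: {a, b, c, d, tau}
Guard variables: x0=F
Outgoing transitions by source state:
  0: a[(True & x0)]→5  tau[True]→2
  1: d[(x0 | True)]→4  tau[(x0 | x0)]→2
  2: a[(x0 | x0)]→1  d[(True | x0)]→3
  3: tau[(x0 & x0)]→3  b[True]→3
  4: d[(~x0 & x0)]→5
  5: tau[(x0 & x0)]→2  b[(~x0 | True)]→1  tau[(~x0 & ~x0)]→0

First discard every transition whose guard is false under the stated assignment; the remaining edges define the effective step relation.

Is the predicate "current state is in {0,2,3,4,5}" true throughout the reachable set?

Answer: INVARIANT HOLDS

Analysis:
Allowed set {0,2,3,4,5}
R = {0,2,3}
  0: safe
  2: safe
  3: safe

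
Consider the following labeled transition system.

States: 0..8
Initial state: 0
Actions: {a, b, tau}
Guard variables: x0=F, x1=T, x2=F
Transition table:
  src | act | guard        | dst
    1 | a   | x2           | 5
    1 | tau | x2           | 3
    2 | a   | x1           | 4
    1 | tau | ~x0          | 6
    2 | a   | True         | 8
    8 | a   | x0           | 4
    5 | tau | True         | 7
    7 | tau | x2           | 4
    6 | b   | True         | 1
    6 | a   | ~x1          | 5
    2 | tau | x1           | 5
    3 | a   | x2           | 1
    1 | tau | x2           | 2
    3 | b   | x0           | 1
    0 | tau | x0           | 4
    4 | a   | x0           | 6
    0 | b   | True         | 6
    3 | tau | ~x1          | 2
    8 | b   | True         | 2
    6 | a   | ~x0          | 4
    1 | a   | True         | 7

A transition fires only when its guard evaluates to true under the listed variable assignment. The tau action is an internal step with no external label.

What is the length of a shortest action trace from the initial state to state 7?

BFS to 7:
  depth 0: {0}
  depth 1: {6}
  depth 2: {1,4}
  depth 3: {7}
7 enters at depth 3; path b·b·a

Answer: 3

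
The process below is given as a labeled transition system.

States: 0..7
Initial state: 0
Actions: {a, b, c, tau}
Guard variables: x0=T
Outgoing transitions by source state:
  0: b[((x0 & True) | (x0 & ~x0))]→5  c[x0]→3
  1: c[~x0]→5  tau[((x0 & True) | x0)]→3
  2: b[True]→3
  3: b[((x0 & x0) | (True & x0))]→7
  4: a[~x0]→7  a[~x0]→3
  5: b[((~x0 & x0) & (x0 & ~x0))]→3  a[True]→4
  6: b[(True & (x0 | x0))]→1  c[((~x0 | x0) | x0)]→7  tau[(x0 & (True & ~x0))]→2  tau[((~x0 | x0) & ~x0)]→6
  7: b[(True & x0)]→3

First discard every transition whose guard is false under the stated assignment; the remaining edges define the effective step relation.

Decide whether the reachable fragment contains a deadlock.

R = {0,3,4,5,7}
  0: b→5  c→3  [deg 2]
  3: b→7  [deg 1]
  4: ∅  [STUCK]
  5: a→4  [deg 1]
  7: b→3  [deg 1]
trace reaching 4: b·a

Answer: DEADLOCK at state 4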